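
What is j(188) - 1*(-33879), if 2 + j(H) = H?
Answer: 34065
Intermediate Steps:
j(H) = -2 + H
j(188) - 1*(-33879) = (-2 + 188) - 1*(-33879) = 186 + 33879 = 34065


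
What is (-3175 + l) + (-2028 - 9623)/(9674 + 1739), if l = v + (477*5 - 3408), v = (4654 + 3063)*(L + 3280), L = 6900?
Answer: 896546628355/11413 ≈ 7.8555e+7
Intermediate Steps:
v = 78559060 (v = (4654 + 3063)*(6900 + 3280) = 7717*10180 = 78559060)
l = 78558037 (l = 78559060 + (477*5 - 3408) = 78559060 + (2385 - 3408) = 78559060 - 1023 = 78558037)
(-3175 + l) + (-2028 - 9623)/(9674 + 1739) = (-3175 + 78558037) + (-2028 - 9623)/(9674 + 1739) = 78554862 - 11651/11413 = 896546628355/11413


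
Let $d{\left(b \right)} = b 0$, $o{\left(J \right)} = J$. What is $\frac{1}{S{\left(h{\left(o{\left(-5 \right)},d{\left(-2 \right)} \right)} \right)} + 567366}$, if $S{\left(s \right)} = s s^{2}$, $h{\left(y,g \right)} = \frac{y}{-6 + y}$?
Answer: $\frac{1331}{755164271} \approx 1.7625 \cdot 10^{-6}$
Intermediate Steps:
$d{\left(b \right)} = 0$
$h{\left(y,g \right)} = \frac{y}{-6 + y}$
$S{\left(s \right)} = s^{3}$
$\frac{1}{S{\left(h{\left(o{\left(-5 \right)},d{\left(-2 \right)} \right)} \right)} + 567366} = \frac{1}{\left(- \frac{5}{-6 - 5}\right)^{3} + 567366} = \frac{1}{\left(- \frac{5}{-11}\right)^{3} + 567366} = \frac{1}{\left(\left(-5\right) \left(- \frac{1}{11}\right)\right)^{3} + 567366} = \frac{1}{\left(\frac{5}{11}\right)^{3} + 567366} = \frac{1}{\frac{125}{1331} + 567366} = \frac{1}{\frac{755164271}{1331}} = \frac{1331}{755164271}$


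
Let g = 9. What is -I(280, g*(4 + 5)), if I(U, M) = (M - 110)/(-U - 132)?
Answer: -29/412 ≈ -0.070388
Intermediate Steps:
I(U, M) = (-110 + M)/(-132 - U)
-I(280, g*(4 + 5)) = -(110 - 9*(4 + 5))/(132 + 280) = -(110 - 9*9)/412 = -(110 - 1*81)/412 = -(110 - 81)/412 = -29/412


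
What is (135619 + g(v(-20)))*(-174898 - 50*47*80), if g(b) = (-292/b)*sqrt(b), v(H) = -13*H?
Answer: -49215863862 + 52983108*sqrt(65)/65 ≈ -4.9209e+10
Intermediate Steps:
g(b) = -292/sqrt(b)
(135619 + g(v(-20)))*(-174898 - 50*47*80) = (135619 - 292*sqrt(65)/130)*(-174898 - 50*47*80) = (135619 - 146*sqrt(65)/65)*(-174898 - 2350*80) = (135619 - 146*sqrt(65)/65)*(-174898 - 188000) = (135619 - 146*sqrt(65)/65)*(-362898) = -49215863862 + 52983108*sqrt(65)/65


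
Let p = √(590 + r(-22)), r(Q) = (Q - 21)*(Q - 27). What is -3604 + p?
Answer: -3604 + √2697 ≈ -3552.1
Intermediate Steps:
r(Q) = (-27 + Q)*(-21 + Q) (r(Q) = (-21 + Q)*(-27 + Q) = (-27 + Q)*(-21 + Q))
p = √2697 (p = √(590 + (567 + (-22)² - 48*(-22))) = √(590 + (567 + 484 + 1056)) = √(590 + 2107) = √2697 ≈ 51.933)
-3604 + p = -3604 + √2697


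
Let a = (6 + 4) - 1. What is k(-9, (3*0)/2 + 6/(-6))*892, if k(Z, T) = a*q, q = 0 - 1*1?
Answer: -8028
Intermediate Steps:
a = 9 (a = 10 - 1 = 9)
q = -1 (q = 0 - 1 = -1)
k(Z, T) = -9 (k(Z, T) = 9*(-1) = -9)
k(-9, (3*0)/2 + 6/(-6))*892 = -9*892 = -8028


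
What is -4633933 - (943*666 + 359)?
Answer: -5262330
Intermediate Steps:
-4633933 - (943*666 + 359) = -4633933 - (628038 + 359) = -4633933 - 1*628397 = -4633933 - 628397 = -5262330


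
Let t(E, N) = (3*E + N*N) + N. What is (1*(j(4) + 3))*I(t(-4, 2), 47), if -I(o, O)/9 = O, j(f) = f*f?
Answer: -8037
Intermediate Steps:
t(E, N) = N + N**2 + 3*E (t(E, N) = (3*E + N**2) + N = (N**2 + 3*E) + N = N + N**2 + 3*E)
j(f) = f**2
I(o, O) = -9*O
(1*(j(4) + 3))*I(t(-4, 2), 47) = (1*(4**2 + 3))*(-9*47) = (1*(16 + 3))*(-423) = (1*19)*(-423) = 19*(-423) = -8037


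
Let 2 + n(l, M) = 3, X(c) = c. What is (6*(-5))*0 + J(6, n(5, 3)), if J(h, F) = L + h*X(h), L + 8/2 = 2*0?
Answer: 32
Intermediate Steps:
n(l, M) = 1 (n(l, M) = -2 + 3 = 1)
L = -4 (L = -4 + 2*0 = -4 + 0 = -4)
J(h, F) = -4 + h² (J(h, F) = -4 + h*h = -4 + h²)
(6*(-5))*0 + J(6, n(5, 3)) = (6*(-5))*0 + (-4 + 6²) = -30*0 + (-4 + 36) = 0 + 32 = 32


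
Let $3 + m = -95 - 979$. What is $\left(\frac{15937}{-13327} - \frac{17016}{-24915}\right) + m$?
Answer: $- \frac{119259917636}{110680735} \approx -1077.5$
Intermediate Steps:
$m = -1077$ ($m = -3 - 1074 = -1077$)
$\left(\frac{15937}{-13327} - \frac{17016}{-24915}\right) + m = \left(\frac{15937}{-13327} - \frac{17016}{-24915}\right) - 1077 = \left(15937 \left(- \frac{1}{13327}\right) - - \frac{5672}{8305}\right) - 1077 = \left(- \frac{15937}{13327} + \frac{5672}{8305}\right) - 1077 = - \frac{56766041}{110680735} - 1077 = - \frac{119259917636}{110680735}$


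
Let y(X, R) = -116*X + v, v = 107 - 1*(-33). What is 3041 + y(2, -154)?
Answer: 2949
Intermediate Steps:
v = 140 (v = 107 + 33 = 140)
y(X, R) = 140 - 116*X (y(X, R) = -116*X + 140 = 140 - 116*X)
3041 + y(2, -154) = 3041 + (140 - 116*2) = 3041 + (140 - 232) = 3041 - 92 = 2949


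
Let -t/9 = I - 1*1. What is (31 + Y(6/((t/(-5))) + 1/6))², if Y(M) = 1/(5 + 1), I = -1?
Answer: 34969/36 ≈ 971.36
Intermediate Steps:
t = 18 (t = -9*(-1 - 1*1) = -9*(-1 - 1) = -9*(-2) = 18)
Y(M) = ⅙ (Y(M) = 1/6 = ⅙)
(31 + Y(6/((t/(-5))) + 1/6))² = (31 + ⅙)² = (187/6)² = 34969/36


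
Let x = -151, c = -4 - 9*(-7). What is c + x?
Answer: -92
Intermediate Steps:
c = 59 (c = -4 + 63 = 59)
c + x = 59 - 151 = -92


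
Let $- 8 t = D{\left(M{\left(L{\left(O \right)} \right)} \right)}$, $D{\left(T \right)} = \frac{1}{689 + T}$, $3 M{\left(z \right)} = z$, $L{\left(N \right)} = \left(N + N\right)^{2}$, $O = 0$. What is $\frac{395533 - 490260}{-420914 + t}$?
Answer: $\frac{522135224}{2320077969} \approx 0.22505$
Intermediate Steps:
$L{\left(N \right)} = 4 N^{2}$ ($L{\left(N \right)} = \left(2 N\right)^{2} = 4 N^{2}$)
$M{\left(z \right)} = \frac{z}{3}$
$t = - \frac{1}{5512}$ ($t = - \frac{1}{8 \left(689 + \frac{4 \cdot 0^{2}}{3}\right)} = - \frac{1}{8 \left(689 + \frac{4 \cdot 0}{3}\right)} = - \frac{1}{8 \left(689 + \frac{1}{3} \cdot 0\right)} = - \frac{1}{8 \left(689 + 0\right)} = - \frac{1}{8 \cdot 689} = \left(- \frac{1}{8}\right) \frac{1}{689} = - \frac{1}{5512} \approx -0.00018142$)
$\frac{395533 - 490260}{-420914 + t} = \frac{395533 - 490260}{-420914 - \frac{1}{5512}} = - \frac{94727}{- \frac{2320077969}{5512}} = \left(-94727\right) \left(- \frac{5512}{2320077969}\right) = \frac{522135224}{2320077969}$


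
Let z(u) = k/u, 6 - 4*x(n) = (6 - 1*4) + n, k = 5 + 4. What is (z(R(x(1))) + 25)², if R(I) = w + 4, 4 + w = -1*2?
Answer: 1681/4 ≈ 420.25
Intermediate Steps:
k = 9
x(n) = 1 - n/4 (x(n) = 3/2 - ((6 - 1*4) + n)/4 = 3/2 - ((6 - 4) + n)/4 = 3/2 - (2 + n)/4 = 3/2 + (-½ - n/4) = 1 - n/4)
w = -6 (w = -4 - 1*2 = -4 - 2 = -6)
R(I) = -2 (R(I) = -6 + 4 = -2)
z(u) = 9/u
(z(R(x(1))) + 25)² = (9/(-2) + 25)² = (9*(-½) + 25)² = (-9/2 + 25)² = (41/2)² = 1681/4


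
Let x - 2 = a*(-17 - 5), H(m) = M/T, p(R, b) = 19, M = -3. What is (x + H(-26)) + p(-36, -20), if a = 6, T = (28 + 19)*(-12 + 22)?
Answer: -52173/470 ≈ -111.01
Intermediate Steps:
T = 470 (T = 47*10 = 470)
H(m) = -3/470
x = -130 (x = 2 + 6*(-17 - 5) = 2 + 6*(-22) = 2 - 132 = -130)
(x + H(-26)) + p(-36, -20) = (-130 - 3/470) + 19 = -61103/470 + 19 = -52173/470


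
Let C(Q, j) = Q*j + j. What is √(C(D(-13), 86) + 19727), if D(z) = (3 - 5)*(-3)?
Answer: √20329 ≈ 142.58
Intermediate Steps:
D(z) = 6 (D(z) = -2*(-3) = 6)
C(Q, j) = j + Q*j
√(C(D(-13), 86) + 19727) = √(86*(1 + 6) + 19727) = √(86*7 + 19727) = √(602 + 19727) = √20329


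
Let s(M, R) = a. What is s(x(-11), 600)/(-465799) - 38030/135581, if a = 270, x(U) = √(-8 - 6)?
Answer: -17750942840/63153494219 ≈ -0.28108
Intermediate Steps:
x(U) = I*√14 (x(U) = √(-14) = I*√14)
s(M, R) = 270
s(x(-11), 600)/(-465799) - 38030/135581 = 270/(-465799) - 38030/135581 = 270*(-1/465799) - 38030*1/135581 = -270/465799 - 38030/135581 = -17750942840/63153494219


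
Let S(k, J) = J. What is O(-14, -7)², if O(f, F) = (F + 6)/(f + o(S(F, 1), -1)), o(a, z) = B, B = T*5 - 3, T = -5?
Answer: 1/1764 ≈ 0.00056689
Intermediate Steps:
B = -28 (B = -5*5 - 3 = -25 - 3 = -28)
o(a, z) = -28
O(f, F) = (6 + F)/(-28 + f) (O(f, F) = (F + 6)/(f - 28) = (6 + F)/(-28 + f))
O(-14, -7)² = ((6 - 7)/(-28 - 14))² = (-1/(-42))² = (-1/42*(-1))² = (1/42)² = 1/1764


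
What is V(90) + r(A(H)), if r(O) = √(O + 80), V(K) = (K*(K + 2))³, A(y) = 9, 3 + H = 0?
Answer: 567663552000 + √89 ≈ 5.6766e+11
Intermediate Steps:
H = -3 (H = -3 + 0 = -3)
V(K) = K³*(2 + K)³ (V(K) = (K*(2 + K))³ = K³*(2 + K)³)
r(O) = √(80 + O)
V(90) + r(A(H)) = 90³*(2 + 90)³ + √(80 + 9) = 729000*92³ + √89 = 729000*778688 + √89 = 567663552000 + √89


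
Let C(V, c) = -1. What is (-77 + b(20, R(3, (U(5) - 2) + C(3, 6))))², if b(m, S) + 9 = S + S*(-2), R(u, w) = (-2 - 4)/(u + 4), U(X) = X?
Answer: 355216/49 ≈ 7249.3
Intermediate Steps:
R(u, w) = -6/(4 + u)
b(m, S) = -9 - S (b(m, S) = -9 + (S + S*(-2)) = -9 + (S - 2*S) = -9 - S)
(-77 + b(20, R(3, (U(5) - 2) + C(3, 6))))² = (-77 + (-9 - (-6)/(4 + 3)))² = (-77 + (-9 - (-6)/7))² = (-77 + (-9 - 1*(-6/7)))² = (-77 + (-9 + 6/7))² = (-77 - 57/7)² = (-596/7)² = 355216/49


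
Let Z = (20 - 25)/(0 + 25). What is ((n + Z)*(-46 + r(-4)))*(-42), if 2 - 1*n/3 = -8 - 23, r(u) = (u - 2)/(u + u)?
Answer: 938847/5 ≈ 1.8777e+5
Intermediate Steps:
r(u) = (-2 + u)/(2*u) (r(u) = (-2 + u)/((2*u)) = (-2 + u)*(1/(2*u)) = (-2 + u)/(2*u))
n = 99 (n = 6 - 3*(-8 - 23) = 6 - 3*(-31) = 6 + 93 = 99)
Z = -⅕ (Z = -5/25 = -5*1/25 = -⅕ ≈ -0.20000)
((n + Z)*(-46 + r(-4)))*(-42) = ((99 - ⅕)*(-46 + (½)*(-2 - 4)/(-4)))*(-42) = (494*(-46 + (½)*(-¼)*(-6))/5)*(-42) = (494*(-46 + ¾)/5)*(-42) = ((494/5)*(-181/4))*(-42) = -44707/10*(-42) = 938847/5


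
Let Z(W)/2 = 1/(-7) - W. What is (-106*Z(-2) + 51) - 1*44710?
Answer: -315369/7 ≈ -45053.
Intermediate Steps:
Z(W) = -2/7 - 2*W (Z(W) = 2*(1/(-7) - W) = 2*(-1/7 - W) = -2/7 - 2*W)
(-106*Z(-2) + 51) - 1*44710 = (-106*(-2/7 - 2*(-2)) + 51) - 1*44710 = (-106*(-2/7 + 4) + 51) - 44710 = (-106*26/7 + 51) - 44710 = (-2756/7 + 51) - 44710 = -2399/7 - 44710 = -315369/7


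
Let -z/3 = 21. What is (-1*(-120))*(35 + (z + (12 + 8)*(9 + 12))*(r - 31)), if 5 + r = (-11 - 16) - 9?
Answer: -3080280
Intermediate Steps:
z = -63 (z = -3*21 = -63)
r = -41 (r = -5 + ((-11 - 16) - 9) = -5 + (-27 - 9) = -5 - 36 = -41)
(-1*(-120))*(35 + (z + (12 + 8)*(9 + 12))*(r - 31)) = (-1*(-120))*(35 + (-63 + (12 + 8)*(9 + 12))*(-41 - 31)) = 120*(35 + (-63 + 20*21)*(-72)) = 120*(35 + (-63 + 420)*(-72)) = 120*(35 + 357*(-72)) = 120*(35 - 25704) = 120*(-25669) = -3080280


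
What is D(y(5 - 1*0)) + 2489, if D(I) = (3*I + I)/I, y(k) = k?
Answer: 2493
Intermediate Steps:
D(I) = 4 (D(I) = (4*I)/I = 4)
D(y(5 - 1*0)) + 2489 = 4 + 2489 = 2493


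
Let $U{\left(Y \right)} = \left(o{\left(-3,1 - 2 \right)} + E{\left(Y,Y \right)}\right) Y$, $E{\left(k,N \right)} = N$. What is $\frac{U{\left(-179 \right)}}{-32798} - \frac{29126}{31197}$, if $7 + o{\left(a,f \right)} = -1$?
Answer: $- \frac{1999531729}{1023199206} \approx -1.9542$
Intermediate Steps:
$o{\left(a,f \right)} = -8$ ($o{\left(a,f \right)} = -7 - 1 = -8$)
$U{\left(Y \right)} = Y \left(-8 + Y\right)$ ($U{\left(Y \right)} = \left(-8 + Y\right) Y = Y \left(-8 + Y\right)$)
$\frac{U{\left(-179 \right)}}{-32798} - \frac{29126}{31197} = \frac{\left(-179\right) \left(-8 - 179\right)}{-32798} - \frac{29126}{31197} = \left(-179\right) \left(-187\right) \left(- \frac{1}{32798}\right) - \frac{29126}{31197} = 33473 \left(- \frac{1}{32798}\right) - \frac{29126}{31197} = - \frac{33473}{32798} - \frac{29126}{31197} = - \frac{1999531729}{1023199206}$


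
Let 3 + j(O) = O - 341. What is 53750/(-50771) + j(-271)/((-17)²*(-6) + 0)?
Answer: -20659445/29345638 ≈ -0.70400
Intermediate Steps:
j(O) = -344 + O (j(O) = -3 + (O - 341) = -3 + (-341 + O) = -344 + O)
53750/(-50771) + j(-271)/((-17)²*(-6) + 0) = 53750/(-50771) + (-344 - 271)/((-17)²*(-6) + 0) = 53750*(-1/50771) - 615/(289*(-6) + 0) = -53750/50771 - 615/(-1734 + 0) = -53750/50771 - 615/(-1734) = -53750/50771 - 615*(-1/1734) = -53750/50771 + 205/578 = -20659445/29345638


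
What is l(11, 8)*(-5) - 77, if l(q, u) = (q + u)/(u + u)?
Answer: -1327/16 ≈ -82.938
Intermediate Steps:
l(q, u) = (q + u)/(2*u) (l(q, u) = (q + u)/((2*u)) = (q + u)*(1/(2*u)) = (q + u)/(2*u))
l(11, 8)*(-5) - 77 = ((½)*(11 + 8)/8)*(-5) - 77 = ((½)*(⅛)*19)*(-5) - 77 = (19/16)*(-5) - 77 = -95/16 - 77 = -1327/16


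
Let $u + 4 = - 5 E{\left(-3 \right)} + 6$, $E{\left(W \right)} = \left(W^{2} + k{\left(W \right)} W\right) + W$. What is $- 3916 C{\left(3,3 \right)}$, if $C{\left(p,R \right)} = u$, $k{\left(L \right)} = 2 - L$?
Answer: $-184052$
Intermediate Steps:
$E{\left(W \right)} = W + W^{2} + W \left(2 - W\right)$ ($E{\left(W \right)} = \left(W^{2} + \left(2 - W\right) W\right) + W = \left(W^{2} + W \left(2 - W\right)\right) + W = W + W^{2} + W \left(2 - W\right)$)
$u = 47$ ($u = -4 - \left(-6 + 5 \cdot 3 \left(-3\right)\right) = -4 + \left(\left(-5\right) \left(-9\right) + 6\right) = -4 + \left(45 + 6\right) = -4 + 51 = 47$)
$C{\left(p,R \right)} = 47$
$- 3916 C{\left(3,3 \right)} = \left(-3916\right) 47 = -184052$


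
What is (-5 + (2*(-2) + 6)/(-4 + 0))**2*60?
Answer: 1815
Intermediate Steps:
(-5 + (2*(-2) + 6)/(-4 + 0))**2*60 = (-5 + (-4 + 6)/(-4))**2*60 = (-5 + 2*(-1/4))**2*60 = (-5 - 1/2)**2*60 = (-11/2)**2*60 = (121/4)*60 = 1815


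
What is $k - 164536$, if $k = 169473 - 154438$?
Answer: $-149501$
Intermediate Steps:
$k = 15035$
$k - 164536 = 15035 - 164536 = -149501$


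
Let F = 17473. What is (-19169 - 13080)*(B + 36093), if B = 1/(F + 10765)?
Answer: -4695427379945/4034 ≈ -1.1640e+9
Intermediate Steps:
B = 1/28238 (B = 1/(17473 + 10765) = 1/28238 ≈ 3.5413e-5)
(-19169 - 13080)*(B + 36093) = (-19169 - 13080)*(1/28238 + 36093) = -32249*1019194135/28238 = -4695427379945/4034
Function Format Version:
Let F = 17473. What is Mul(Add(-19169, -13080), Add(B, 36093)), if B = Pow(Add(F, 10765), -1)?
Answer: Rational(-4695427379945, 4034) ≈ -1.1640e+9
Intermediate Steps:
B = Rational(1, 28238) (B = Pow(Add(17473, 10765), -1) = Pow(28238, -1) = Rational(1, 28238) ≈ 3.5413e-5)
Mul(Add(-19169, -13080), Add(B, 36093)) = Mul(Add(-19169, -13080), Add(Rational(1, 28238), 36093)) = Mul(-32249, Rational(1019194135, 28238)) = Rational(-4695427379945, 4034)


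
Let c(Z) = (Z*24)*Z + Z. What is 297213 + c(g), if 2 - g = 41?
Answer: 333678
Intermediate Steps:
g = -39 (g = 2 - 1*41 = 2 - 41 = -39)
c(Z) = Z + 24*Z**2 (c(Z) = (24*Z)*Z + Z = 24*Z**2 + Z = Z + 24*Z**2)
297213 + c(g) = 297213 - 39*(1 + 24*(-39)) = 297213 - 39*(1 - 936) = 297213 - 39*(-935) = 297213 + 36465 = 333678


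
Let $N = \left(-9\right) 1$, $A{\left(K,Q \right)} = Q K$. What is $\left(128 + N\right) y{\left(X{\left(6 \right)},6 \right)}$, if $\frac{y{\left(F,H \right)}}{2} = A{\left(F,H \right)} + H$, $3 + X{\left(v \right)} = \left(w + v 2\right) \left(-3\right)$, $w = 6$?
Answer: $-79968$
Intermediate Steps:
$A{\left(K,Q \right)} = K Q$
$N = -9$
$X{\left(v \right)} = -21 - 6 v$ ($X{\left(v \right)} = -3 + \left(6 + v 2\right) \left(-3\right) = -3 + \left(6 + 2 v\right) \left(-3\right) = -3 - \left(18 + 6 v\right) = -21 - 6 v$)
$y{\left(F,H \right)} = 2 H + 2 F H$ ($y{\left(F,H \right)} = 2 \left(F H + H\right) = 2 \left(H + F H\right) = 2 H + 2 F H$)
$\left(128 + N\right) y{\left(X{\left(6 \right)},6 \right)} = \left(128 - 9\right) 2 \cdot 6 \left(1 - 57\right) = 119 \cdot 2 \cdot 6 \left(1 - 57\right) = 119 \cdot 2 \cdot 6 \left(-56\right) = 119 \left(-672\right) = -79968$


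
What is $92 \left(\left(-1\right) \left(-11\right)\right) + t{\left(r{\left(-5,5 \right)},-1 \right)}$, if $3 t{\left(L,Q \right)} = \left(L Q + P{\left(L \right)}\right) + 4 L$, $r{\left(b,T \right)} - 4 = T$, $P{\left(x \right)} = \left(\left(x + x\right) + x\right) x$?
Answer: $1102$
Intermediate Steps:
$P{\left(x \right)} = 3 x^{2}$ ($P{\left(x \right)} = \left(2 x + x\right) x = 3 x x = 3 x^{2}$)
$r{\left(b,T \right)} = 4 + T$
$t{\left(L,Q \right)} = L^{2} + \frac{4 L}{3} + \frac{L Q}{3}$ ($t{\left(L,Q \right)} = \frac{\left(L Q + 3 L^{2}\right) + 4 L}{3} = \frac{\left(3 L^{2} + L Q\right) + 4 L}{3} = \frac{3 L^{2} + 4 L + L Q}{3} = L^{2} + \frac{4 L}{3} + \frac{L Q}{3}$)
$92 \left(\left(-1\right) \left(-11\right)\right) + t{\left(r{\left(-5,5 \right)},-1 \right)} = 92 \left(\left(-1\right) \left(-11\right)\right) + \frac{\left(4 + 5\right) \left(4 - 1 + 3 \left(4 + 5\right)\right)}{3} = 92 \cdot 11 + \frac{1}{3} \cdot 9 \left(4 - 1 + 3 \cdot 9\right) = 1012 + \frac{1}{3} \cdot 9 \left(4 - 1 + 27\right) = 1012 + \frac{1}{3} \cdot 9 \cdot 30 = 1012 + 90 = 1102$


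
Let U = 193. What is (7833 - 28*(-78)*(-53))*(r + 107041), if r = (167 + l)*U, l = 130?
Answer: -17737782678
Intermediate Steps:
r = 57321 (r = (167 + 130)*193 = 297*193 = 57321)
(7833 - 28*(-78)*(-53))*(r + 107041) = (7833 - 28*(-78)*(-53))*(57321 + 107041) = (7833 + 2184*(-53))*164362 = (7833 - 115752)*164362 = -107919*164362 = -17737782678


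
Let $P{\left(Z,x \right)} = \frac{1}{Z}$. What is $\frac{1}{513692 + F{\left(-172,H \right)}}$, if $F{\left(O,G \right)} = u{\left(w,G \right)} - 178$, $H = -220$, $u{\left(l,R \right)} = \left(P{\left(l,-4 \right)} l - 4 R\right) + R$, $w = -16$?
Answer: $\frac{1}{514175} \approx 1.9449 \cdot 10^{-6}$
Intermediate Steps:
$u{\left(l,R \right)} = 1 - 3 R$ ($u{\left(l,R \right)} = \left(\frac{l}{l} - 4 R\right) + R = \left(1 - 4 R\right) + R = 1 - 3 R$)
$F{\left(O,G \right)} = -177 - 3 G$ ($F{\left(O,G \right)} = \left(1 - 3 G\right) - 178 = -177 - 3 G$)
$\frac{1}{513692 + F{\left(-172,H \right)}} = \frac{1}{513692 - -483} = \frac{1}{513692 + \left(-177 + 660\right)} = \frac{1}{513692 + 483} = \frac{1}{514175}$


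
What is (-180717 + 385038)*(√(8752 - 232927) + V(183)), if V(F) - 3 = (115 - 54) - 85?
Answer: -4290741 + 7151235*I*√183 ≈ -4.2907e+6 + 9.674e+7*I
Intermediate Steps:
V(F) = -21 (V(F) = 3 + ((115 - 54) - 85) = 3 + (61 - 85) = 3 - 24 = -21)
(-180717 + 385038)*(√(8752 - 232927) + V(183)) = (-180717 + 385038)*(√(8752 - 232927) - 21) = 204321*(√(-224175) - 21) = 204321*(35*I*√183 - 21) = 204321*(-21 + 35*I*√183) = -4290741 + 7151235*I*√183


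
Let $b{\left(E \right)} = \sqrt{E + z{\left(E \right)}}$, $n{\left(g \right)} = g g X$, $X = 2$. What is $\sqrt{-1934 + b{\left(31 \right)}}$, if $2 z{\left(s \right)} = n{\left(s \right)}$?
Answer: $\sqrt{-1934 + 4 \sqrt{62}} \approx 43.618 i$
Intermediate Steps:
$n{\left(g \right)} = 2 g^{2}$ ($n{\left(g \right)} = g g 2 = g^{2} \cdot 2 = 2 g^{2}$)
$z{\left(s \right)} = s^{2}$ ($z{\left(s \right)} = \frac{2 s^{2}}{2} = s^{2}$)
$b{\left(E \right)} = \sqrt{E + E^{2}}$
$\sqrt{-1934 + b{\left(31 \right)}} = \sqrt{-1934 + \sqrt{31 \left(1 + 31\right)}} = \sqrt{-1934 + \sqrt{31 \cdot 32}} = \sqrt{-1934 + \sqrt{992}} = \sqrt{-1934 + 4 \sqrt{62}}$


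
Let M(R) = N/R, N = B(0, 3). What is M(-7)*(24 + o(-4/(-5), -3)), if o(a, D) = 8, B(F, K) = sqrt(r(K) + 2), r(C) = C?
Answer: -32*sqrt(5)/7 ≈ -10.222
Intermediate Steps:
B(F, K) = sqrt(2 + K) (B(F, K) = sqrt(K + 2) = sqrt(2 + K))
N = sqrt(5) (N = sqrt(2 + 3) = sqrt(5) ≈ 2.2361)
M(R) = sqrt(5)/R
M(-7)*(24 + o(-4/(-5), -3)) = (sqrt(5)/(-7))*(24 + 8) = (sqrt(5)*(-1/7))*32 = -sqrt(5)/7*32 = -32*sqrt(5)/7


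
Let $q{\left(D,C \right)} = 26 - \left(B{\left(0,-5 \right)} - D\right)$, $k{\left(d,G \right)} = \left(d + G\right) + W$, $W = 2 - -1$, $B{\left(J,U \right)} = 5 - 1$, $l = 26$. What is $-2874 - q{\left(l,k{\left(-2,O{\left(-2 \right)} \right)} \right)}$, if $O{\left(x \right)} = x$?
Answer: $-2922$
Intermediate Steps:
$B{\left(J,U \right)} = 4$
$W = 3$ ($W = 2 + 1 = 3$)
$k{\left(d,G \right)} = 3 + G + d$ ($k{\left(d,G \right)} = \left(d + G\right) + 3 = \left(G + d\right) + 3 = 3 + G + d$)
$q{\left(D,C \right)} = 22 + D$ ($q{\left(D,C \right)} = 26 - \left(4 - D\right) = 26 + \left(-4 + D\right) = 22 + D$)
$-2874 - q{\left(l,k{\left(-2,O{\left(-2 \right)} \right)} \right)} = -2874 - \left(22 + 26\right) = -2874 - 48 = -2922$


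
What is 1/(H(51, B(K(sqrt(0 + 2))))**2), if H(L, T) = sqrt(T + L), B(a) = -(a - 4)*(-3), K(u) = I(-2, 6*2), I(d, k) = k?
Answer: 1/75 ≈ 0.013333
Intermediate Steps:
K(u) = 12 (K(u) = 6*2 = 12)
B(a) = -12 + 3*a (B(a) = -(-4 + a)*(-3) = -(12 - 3*a) = -12 + 3*a)
H(L, T) = sqrt(L + T)
1/(H(51, B(K(sqrt(0 + 2))))**2) = 1/((sqrt(51 + (-12 + 3*12)))**2) = 1/((sqrt(51 + (-12 + 36)))**2) = 1/((sqrt(51 + 24))**2) = 1/((sqrt(75))**2) = 1/((5*sqrt(3))**2) = 1/75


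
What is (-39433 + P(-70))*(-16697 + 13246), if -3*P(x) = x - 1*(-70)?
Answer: 136083283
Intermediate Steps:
P(x) = -70/3 - x/3 (P(x) = -(x - 1*(-70))/3 = -(x + 70)/3 = -(70 + x)/3 = -70/3 - x/3)
(-39433 + P(-70))*(-16697 + 13246) = (-39433 + (-70/3 - ⅓*(-70)))*(-16697 + 13246) = (-39433 + (-70/3 + 70/3))*(-3451) = (-39433 + 0)*(-3451) = -39433*(-3451) = 136083283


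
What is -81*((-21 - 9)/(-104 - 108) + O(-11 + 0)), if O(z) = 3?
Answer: -26973/106 ≈ -254.46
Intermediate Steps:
-81*((-21 - 9)/(-104 - 108) + O(-11 + 0)) = -81*((-21 - 9)/(-104 - 108) + 3) = -81*(-30/(-212) + 3) = -81*(-30*(-1/212) + 3) = -81*(15/106 + 3) = -81*333/106 = -26973/106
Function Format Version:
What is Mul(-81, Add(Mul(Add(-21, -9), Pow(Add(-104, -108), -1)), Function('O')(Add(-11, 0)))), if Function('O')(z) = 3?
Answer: Rational(-26973, 106) ≈ -254.46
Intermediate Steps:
Mul(-81, Add(Mul(Add(-21, -9), Pow(Add(-104, -108), -1)), Function('O')(Add(-11, 0)))) = Mul(-81, Add(Mul(Add(-21, -9), Pow(Add(-104, -108), -1)), 3)) = Mul(-81, Add(Mul(-30, Pow(-212, -1)), 3)) = Mul(-81, Add(Mul(-30, Rational(-1, 212)), 3)) = Mul(-81, Add(Rational(15, 106), 3)) = Mul(-81, Rational(333, 106)) = Rational(-26973, 106)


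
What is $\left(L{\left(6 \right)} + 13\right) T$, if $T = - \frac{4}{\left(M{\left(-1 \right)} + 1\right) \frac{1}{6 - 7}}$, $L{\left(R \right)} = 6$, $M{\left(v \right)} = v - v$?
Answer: $76$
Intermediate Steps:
$M{\left(v \right)} = 0$
$T = 4$ ($T = - \frac{4}{\left(0 + 1\right) \frac{1}{6 - 7}} = - \frac{4}{1 \frac{1}{-1}} = - \frac{4}{1 \left(-1\right)} = - \frac{4}{-1} = \left(-4\right) \left(-1\right) = 4$)
$\left(L{\left(6 \right)} + 13\right) T = \left(6 + 13\right) 4 = 19 \cdot 4 = 76$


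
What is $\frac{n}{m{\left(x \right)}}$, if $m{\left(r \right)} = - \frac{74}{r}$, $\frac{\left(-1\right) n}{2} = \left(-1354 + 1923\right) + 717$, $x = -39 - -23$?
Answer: $- \frac{20576}{37} \approx -556.11$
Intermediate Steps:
$x = -16$ ($x = -39 + 23 = -16$)
$n = -2572$ ($n = - 2 \left(\left(-1354 + 1923\right) + 717\right) = - 2 \left(569 + 717\right) = \left(-2\right) 1286 = -2572$)
$\frac{n}{m{\left(x \right)}} = - \frac{2572}{\left(-74\right) \frac{1}{-16}} = - \frac{2572}{\left(-74\right) \left(- \frac{1}{16}\right)} = - \frac{2572}{\frac{37}{8}} = \left(-2572\right) \frac{8}{37} = - \frac{20576}{37}$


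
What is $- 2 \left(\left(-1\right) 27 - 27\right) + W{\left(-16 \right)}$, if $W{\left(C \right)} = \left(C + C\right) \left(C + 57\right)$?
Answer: $-1204$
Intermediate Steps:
$W{\left(C \right)} = 2 C \left(57 + C\right)$
$- 2 \left(\left(-1\right) 27 - 27\right) + W{\left(-16 \right)} = - 2 \left(\left(-1\right) 27 - 27\right) + 2 \left(-16\right) \left(57 - 16\right) = - 2 \left(-27 - 27\right) + 2 \left(-16\right) 41 = \left(-2\right) \left(-54\right) - 1312 = 108 - 1312 = -1204$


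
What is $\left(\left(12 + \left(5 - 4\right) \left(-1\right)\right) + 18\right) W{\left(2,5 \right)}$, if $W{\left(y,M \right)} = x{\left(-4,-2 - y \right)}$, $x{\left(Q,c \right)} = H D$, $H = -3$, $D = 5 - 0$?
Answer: $-435$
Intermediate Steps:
$D = 5$ ($D = 5 + 0 = 5$)
$x{\left(Q,c \right)} = -15$ ($x{\left(Q,c \right)} = \left(-3\right) 5 = -15$)
$W{\left(y,M \right)} = -15$
$\left(\left(12 + \left(5 - 4\right) \left(-1\right)\right) + 18\right) W{\left(2,5 \right)} = \left(\left(12 + \left(5 - 4\right) \left(-1\right)\right) + 18\right) \left(-15\right) = \left(\left(12 + 1 \left(-1\right)\right) + 18\right) \left(-15\right) = \left(\left(12 - 1\right) + 18\right) \left(-15\right) = \left(11 + 18\right) \left(-15\right) = 29 \left(-15\right) = -435$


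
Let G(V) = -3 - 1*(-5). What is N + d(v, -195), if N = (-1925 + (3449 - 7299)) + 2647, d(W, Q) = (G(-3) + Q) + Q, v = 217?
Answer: -3516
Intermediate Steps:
G(V) = 2 (G(V) = -3 + 5 = 2)
d(W, Q) = 2 + 2*Q (d(W, Q) = (2 + Q) + Q = 2 + 2*Q)
N = -3128 (N = (-1925 - 3850) + 2647 = -5775 + 2647 = -3128)
N + d(v, -195) = -3128 + (2 + 2*(-195)) = -3128 + (2 - 390) = -3128 - 388 = -3516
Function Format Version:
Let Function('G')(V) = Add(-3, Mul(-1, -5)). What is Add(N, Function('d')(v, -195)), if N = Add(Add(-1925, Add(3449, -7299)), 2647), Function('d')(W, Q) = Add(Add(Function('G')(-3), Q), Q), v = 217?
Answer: -3516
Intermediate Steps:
Function('G')(V) = 2 (Function('G')(V) = Add(-3, 5) = 2)
Function('d')(W, Q) = Add(2, Mul(2, Q)) (Function('d')(W, Q) = Add(Add(2, Q), Q) = Add(2, Mul(2, Q)))
N = -3128 (N = Add(Add(-1925, -3850), 2647) = Add(-5775, 2647) = -3128)
Add(N, Function('d')(v, -195)) = Add(-3128, Add(2, Mul(2, -195))) = Add(-3128, Add(2, -390)) = Add(-3128, -388) = -3516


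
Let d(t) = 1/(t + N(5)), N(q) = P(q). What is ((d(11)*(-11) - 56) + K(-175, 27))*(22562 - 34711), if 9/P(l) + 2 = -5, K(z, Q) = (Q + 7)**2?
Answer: -907809727/68 ≈ -1.3350e+7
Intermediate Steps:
K(z, Q) = (7 + Q)**2
P(l) = -9/7 (P(l) = 9/(-2 - 5) = 9/(-7) = 9*(-1/7) = -9/7)
N(q) = -9/7
d(t) = 1/(-9/7 + t) (d(t) = 1/(t - 9/7) = 1/(-9/7 + t))
((d(11)*(-11) - 56) + K(-175, 27))*(22562 - 34711) = (((7/(-9 + 7*11))*(-11) - 56) + (7 + 27)**2)*(22562 - 34711) = (((7/(-9 + 77))*(-11) - 56) + 34**2)*(-12149) = (((7/68)*(-11) - 56) + 1156)*(-12149) = ((-77/68 - 56) + 1156)*(-12149) = (-3885/68 + 1156)*(-12149) = (74723/68)*(-12149) = -907809727/68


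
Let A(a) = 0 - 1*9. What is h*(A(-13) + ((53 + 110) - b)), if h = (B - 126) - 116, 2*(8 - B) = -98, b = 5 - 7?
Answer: -28860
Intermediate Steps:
b = -2
B = 57 (B = 8 - 1/2*(-98) = 8 + 49 = 57)
h = -185 (h = (57 - 126) - 116 = -69 - 116 = -185)
A(a) = -9 (A(a) = 0 - 9 = -9)
h*(A(-13) + ((53 + 110) - b)) = -185*(-9 + ((53 + 110) - 1*(-2))) = -185*(-9 + (163 + 2)) = -185*(-9 + 165) = -185*156 = -28860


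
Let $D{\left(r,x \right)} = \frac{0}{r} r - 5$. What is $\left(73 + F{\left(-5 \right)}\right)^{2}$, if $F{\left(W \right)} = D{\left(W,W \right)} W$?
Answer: $9604$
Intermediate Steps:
$D{\left(r,x \right)} = -5$ ($D{\left(r,x \right)} = 0 r - 5 = 0 - 5 = -5$)
$F{\left(W \right)} = - 5 W$
$\left(73 + F{\left(-5 \right)}\right)^{2} = \left(73 - -25\right)^{2} = \left(73 + 25\right)^{2} = 98^{2} = 9604$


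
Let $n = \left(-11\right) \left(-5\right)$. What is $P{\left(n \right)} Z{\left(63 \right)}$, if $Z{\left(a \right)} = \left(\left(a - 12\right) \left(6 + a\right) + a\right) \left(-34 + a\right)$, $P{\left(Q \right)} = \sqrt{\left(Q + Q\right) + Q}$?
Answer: $103878 \sqrt{165} \approx 1.3343 \cdot 10^{6}$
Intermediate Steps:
$n = 55$
$P{\left(Q \right)} = \sqrt{3} \sqrt{Q}$ ($P{\left(Q \right)} = \sqrt{2 Q + Q} = \sqrt{3 Q} = \sqrt{3} \sqrt{Q}$)
$Z{\left(a \right)} = \left(-34 + a\right) \left(a + \left(-12 + a\right) \left(6 + a\right)\right)$ ($Z{\left(a \right)} = \left(\left(-12 + a\right) \left(6 + a\right) + a\right) \left(-34 + a\right) = \left(a + \left(-12 + a\right) \left(6 + a\right)\right) \left(-34 + a\right) = \left(-34 + a\right) \left(a + \left(-12 + a\right) \left(6 + a\right)\right)$)
$P{\left(n \right)} Z{\left(63 \right)} = \sqrt{3} \sqrt{55} \left(2448 + 63^{3} - 39 \cdot 63^{2} + 98 \cdot 63\right) = \sqrt{165} \left(2448 + 250047 - 154791 + 6174\right) = \sqrt{165} \cdot 103878 = 103878 \sqrt{165}$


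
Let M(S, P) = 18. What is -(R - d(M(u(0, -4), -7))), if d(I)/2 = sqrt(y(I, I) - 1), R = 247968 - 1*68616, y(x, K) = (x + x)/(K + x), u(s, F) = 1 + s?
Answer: -179352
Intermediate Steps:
y(x, K) = 2*x/(K + x) (y(x, K) = (2*x)/(K + x) = 2*x/(K + x))
R = 179352 (R = 247968 - 68616 = 179352)
d(I) = 0 (d(I) = 2*sqrt(2*I/(I + I) - 1) = 2*sqrt(2*I/((2*I)) - 1) = 2*sqrt(2*I*(1/(2*I)) - 1) = 2*sqrt(1 - 1) = 2*sqrt(0) = 2*0 = 0)
-(R - d(M(u(0, -4), -7))) = -(179352 - 1*0) = -(179352 + 0) = -1*179352 = -179352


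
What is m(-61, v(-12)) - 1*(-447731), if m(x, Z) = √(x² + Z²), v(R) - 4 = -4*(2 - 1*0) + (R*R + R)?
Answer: 447731 + √20105 ≈ 4.4787e+5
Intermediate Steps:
v(R) = -4 + R + R² (v(R) = 4 + (-4*(2 - 1*0) + (R*R + R)) = 4 + (-4*(2 + 0) + (R² + R)) = 4 + (-4*2 + (R + R²)) = 4 + (-8 + (R + R²)) = 4 + (-8 + R + R²) = -4 + R + R²)
m(x, Z) = √(Z² + x²)
m(-61, v(-12)) - 1*(-447731) = √((-4 - 12 + (-12)²)² + (-61)²) - 1*(-447731) = √((-4 - 12 + 144)² + 3721) + 447731 = √(128² + 3721) + 447731 = √(16384 + 3721) + 447731 = √20105 + 447731 = 447731 + √20105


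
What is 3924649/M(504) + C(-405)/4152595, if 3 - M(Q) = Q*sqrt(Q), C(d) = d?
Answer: -3262952212316/35442136711515 - 1318682064*sqrt(14)/14224895 ≈ -346.95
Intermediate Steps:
M(Q) = 3 - Q**(3/2) (M(Q) = 3 - Q*sqrt(Q) = 3 - Q**(3/2))
3924649/M(504) + C(-405)/4152595 = 3924649/(3 - 504**(3/2)) - 405/4152595 = 3924649/(3 - 3024*sqrt(14)) - 405*1/4152595 = 3924649/(3 - 3024*sqrt(14)) - 81/830519 = -81/830519 + 3924649/(3 - 3024*sqrt(14))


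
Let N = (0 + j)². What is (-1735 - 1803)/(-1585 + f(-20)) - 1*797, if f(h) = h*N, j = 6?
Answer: -1833547/2305 ≈ -795.46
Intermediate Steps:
N = 36 (N = (0 + 6)² = 6² = 36)
f(h) = 36*h (f(h) = h*36 = 36*h)
(-1735 - 1803)/(-1585 + f(-20)) - 1*797 = (-1735 - 1803)/(-1585 + 36*(-20)) - 1*797 = -3538/(-1585 - 720) - 797 = -3538/(-2305) - 797 = -3538*(-1/2305) - 797 = 3538/2305 - 797 = -1833547/2305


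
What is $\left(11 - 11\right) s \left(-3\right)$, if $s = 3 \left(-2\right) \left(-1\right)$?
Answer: $0$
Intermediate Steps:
$s = 6$ ($s = \left(-6\right) \left(-1\right) = 6$)
$\left(11 - 11\right) s \left(-3\right) = \left(11 - 11\right) 6 \left(-3\right) = 0 \left(-18\right) = 0$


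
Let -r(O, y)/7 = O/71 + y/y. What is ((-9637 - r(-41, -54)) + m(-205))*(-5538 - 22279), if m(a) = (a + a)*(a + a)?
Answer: -312971375811/71 ≈ -4.4080e+9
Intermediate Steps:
m(a) = 4*a² (m(a) = (2*a)*(2*a) = 4*a²)
r(O, y) = -7 - 7*O/71 (r(O, y) = -7*(O/71 + y/y) = -7*(O*(1/71) + 1) = -7*(O/71 + 1) = -7*(1 + O/71) = -7 - 7*O/71)
((-9637 - r(-41, -54)) + m(-205))*(-5538 - 22279) = ((-9637 - (-7 - 7/71*(-41))) + 4*(-205)²)*(-5538 - 22279) = ((-9637 - (-7 + 287/71)) + 4*42025)*(-27817) = ((-9637 - 1*(-210/71)) + 168100)*(-27817) = ((-9637 + 210/71) + 168100)*(-27817) = (-684017/71 + 168100)*(-27817) = (11251083/71)*(-27817) = -312971375811/71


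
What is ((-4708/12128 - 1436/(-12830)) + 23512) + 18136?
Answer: 810059887961/19450280 ≈ 41648.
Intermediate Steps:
((-4708/12128 - 1436/(-12830)) + 23512) + 18136 = ((-4708*1/12128 - 1436*(-1/12830)) + 23512) + 18136 = ((-1177/3032 + 718/6415) + 23512) + 18136 = (-5373479/19450280 + 23512) + 18136 = 457309609881/19450280 + 18136 = 810059887961/19450280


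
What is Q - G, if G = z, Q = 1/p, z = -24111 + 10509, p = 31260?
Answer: 425198521/31260 ≈ 13602.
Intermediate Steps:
z = -13602
Q = 1/31260 ≈ 3.1990e-5
G = -13602
Q - G = 1/31260 - 1*(-13602) = 1/31260 + 13602 = 425198521/31260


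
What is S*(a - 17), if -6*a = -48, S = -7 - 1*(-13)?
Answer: -54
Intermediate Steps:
S = 6 (S = -7 + 13 = 6)
a = 8 (a = -⅙*(-48) = 8)
S*(a - 17) = 6*(8 - 17) = 6*(-9) = -54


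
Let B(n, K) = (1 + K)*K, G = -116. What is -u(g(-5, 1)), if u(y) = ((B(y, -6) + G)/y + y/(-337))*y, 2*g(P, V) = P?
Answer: 115953/1348 ≈ 86.019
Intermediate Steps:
B(n, K) = K*(1 + K)
g(P, V) = P/2
u(y) = y*(-86/y - y/337) (u(y) = ((-6*(1 - 6) - 116)/y + y/(-337))*y = ((-6*(-5) - 116)/y + y*(-1/337))*y = ((30 - 116)/y - y/337)*y = (-86/y - y/337)*y = y*(-86/y - y/337))
-u(g(-5, 1)) = -(-86 - ((½)*(-5))²/337) = -(-86 - (-5/2)²/337) = -(-86 - 1/337*25/4) = -(-86 - 25/1348) = -1*(-115953/1348) = 115953/1348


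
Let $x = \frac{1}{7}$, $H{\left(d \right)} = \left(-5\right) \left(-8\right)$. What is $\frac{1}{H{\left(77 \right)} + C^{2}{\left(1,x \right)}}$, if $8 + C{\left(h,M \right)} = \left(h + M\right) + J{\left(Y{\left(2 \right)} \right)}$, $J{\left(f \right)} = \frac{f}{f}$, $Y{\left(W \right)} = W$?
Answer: $\frac{49}{3641} \approx 0.013458$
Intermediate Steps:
$H{\left(d \right)} = 40$
$x = \frac{1}{7} \approx 0.14286$
$J{\left(f \right)} = 1$
$C{\left(h,M \right)} = -7 + M + h$ ($C{\left(h,M \right)} = -8 + \left(\left(h + M\right) + 1\right) = -8 + \left(\left(M + h\right) + 1\right) = -8 + \left(1 + M + h\right) = -7 + M + h$)
$\frac{1}{H{\left(77 \right)} + C^{2}{\left(1,x \right)}} = \frac{1}{40 + \left(-7 + \frac{1}{7} + 1\right)^{2}} = \frac{1}{40 + \left(- \frac{41}{7}\right)^{2}} = \frac{1}{40 + \frac{1681}{49}} = \frac{1}{\frac{3641}{49}} = \frac{49}{3641}$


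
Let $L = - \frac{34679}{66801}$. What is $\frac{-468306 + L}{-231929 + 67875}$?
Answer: $\frac{31283343785}{10958971254} \approx 2.8546$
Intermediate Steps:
$L = - \frac{34679}{66801}$ ($L = \left(-34679\right) \frac{1}{66801} = - \frac{34679}{66801} \approx -0.51914$)
$\frac{-468306 + L}{-231929 + 67875} = \frac{-468306 - \frac{34679}{66801}}{-231929 + 67875} = - \frac{31283343785}{66801 \left(-164054\right)} = \left(- \frac{31283343785}{66801}\right) \left(- \frac{1}{164054}\right) = \frac{31283343785}{10958971254}$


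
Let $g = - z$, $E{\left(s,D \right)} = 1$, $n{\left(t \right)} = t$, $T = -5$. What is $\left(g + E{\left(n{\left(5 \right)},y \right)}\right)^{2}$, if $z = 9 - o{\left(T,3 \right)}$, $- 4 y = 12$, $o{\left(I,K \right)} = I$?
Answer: $169$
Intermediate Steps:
$y = -3$ ($y = \left(- \frac{1}{4}\right) 12 = -3$)
$z = 14$ ($z = 9 - -5 = 9 + 5 = 14$)
$g = -14$ ($g = \left(-1\right) 14 = -14$)
$\left(g + E{\left(n{\left(5 \right)},y \right)}\right)^{2} = \left(-14 + 1\right)^{2} = \left(-13\right)^{2} = 169$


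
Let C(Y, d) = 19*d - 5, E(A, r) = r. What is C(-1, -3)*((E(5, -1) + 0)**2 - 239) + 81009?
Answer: 95765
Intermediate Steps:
C(Y, d) = -5 + 19*d
C(-1, -3)*((E(5, -1) + 0)**2 - 239) + 81009 = (-5 + 19*(-3))*((-1 + 0)**2 - 239) + 81009 = (-5 - 57)*((-1)**2 - 239) + 81009 = -62*(1 - 239) + 81009 = -62*(-238) + 81009 = 14756 + 81009 = 95765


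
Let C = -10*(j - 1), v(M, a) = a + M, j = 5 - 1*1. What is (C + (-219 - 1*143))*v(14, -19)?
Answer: 1960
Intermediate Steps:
j = 4 (j = 5 - 1 = 4)
v(M, a) = M + a
C = -30 (C = -10*(4 - 1) = -10*3 = -30)
(C + (-219 - 1*143))*v(14, -19) = (-30 + (-219 - 1*143))*(14 - 19) = (-30 + (-219 - 143))*(-5) = (-30 - 362)*(-5) = -392*(-5) = 1960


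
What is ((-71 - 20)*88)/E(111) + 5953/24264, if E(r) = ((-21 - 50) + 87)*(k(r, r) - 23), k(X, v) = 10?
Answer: 940117/24264 ≈ 38.745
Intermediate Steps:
E(r) = -208 (E(r) = ((-21 - 50) + 87)*(10 - 23) = (-71 + 87)*(-13) = 16*(-13) = -208)
((-71 - 20)*88)/E(111) + 5953/24264 = ((-71 - 20)*88)/(-208) + 5953/24264 = -91*88*(-1/208) + 5953*(1/24264) = -8008*(-1/208) + 5953/24264 = 77/2 + 5953/24264 = 940117/24264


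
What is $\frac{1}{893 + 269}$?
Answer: $\frac{1}{1162} \approx 0.00086058$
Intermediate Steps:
$\frac{1}{893 + 269} = \frac{1}{1162}$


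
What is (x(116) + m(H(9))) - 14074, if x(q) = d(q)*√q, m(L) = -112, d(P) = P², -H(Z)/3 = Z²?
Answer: -14186 + 26912*√29 ≈ 1.3074e+5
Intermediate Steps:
H(Z) = -3*Z²
x(q) = q^(5/2) (x(q) = q²*√q = q^(5/2))
(x(116) + m(H(9))) - 14074 = (116^(5/2) - 112) - 14074 = (26912*√29 - 112) - 14074 = (-112 + 26912*√29) - 14074 = -14186 + 26912*√29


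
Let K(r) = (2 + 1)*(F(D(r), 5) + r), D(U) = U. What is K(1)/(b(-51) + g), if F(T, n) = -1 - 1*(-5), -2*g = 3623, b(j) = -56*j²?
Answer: -6/58987 ≈ -0.00010172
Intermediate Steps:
g = -3623/2 (g = -½*3623 = -3623/2 ≈ -1811.5)
F(T, n) = 4 (F(T, n) = -1 + 5 = 4)
K(r) = 12 + 3*r (K(r) = (2 + 1)*(4 + r) = 3*(4 + r) = 12 + 3*r)
K(1)/(b(-51) + g) = (12 + 3*1)/(-56*(-51)² - 3623/2) = (12 + 3)/(-56*2601 - 3623/2) = 15/(-145656 - 3623/2) = 15/(-294935/2) = 15*(-2/294935) = -6/58987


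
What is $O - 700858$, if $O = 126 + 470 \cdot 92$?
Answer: $-657492$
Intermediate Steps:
$O = 43366$ ($O = 126 + 43240 = 43366$)
$O - 700858 = 43366 - 700858 = -657492$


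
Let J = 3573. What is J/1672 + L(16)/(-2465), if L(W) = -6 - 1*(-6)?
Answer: 3573/1672 ≈ 2.1370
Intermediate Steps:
L(W) = 0 (L(W) = -6 + 6 = 0)
J/1672 + L(16)/(-2465) = 3573/1672 + 0/(-2465) = 3573*(1/1672) + 0*(-1/2465) = 3573/1672 + 0 = 3573/1672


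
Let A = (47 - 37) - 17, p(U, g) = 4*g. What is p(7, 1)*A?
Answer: -28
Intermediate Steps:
A = -7 (A = 10 - 17 = -7)
p(7, 1)*A = (4*1)*(-7) = 4*(-7) = -28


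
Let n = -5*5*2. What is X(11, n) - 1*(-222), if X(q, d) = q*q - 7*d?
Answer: 693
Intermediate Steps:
n = -50 (n = -25*2 = -50)
X(q, d) = q² - 7*d
X(11, n) - 1*(-222) = (11² - 7*(-50)) - 1*(-222) = (121 + 350) + 222 = 471 + 222 = 693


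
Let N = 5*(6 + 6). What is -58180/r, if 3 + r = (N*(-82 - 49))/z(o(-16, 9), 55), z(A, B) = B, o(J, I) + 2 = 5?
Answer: 127996/321 ≈ 398.74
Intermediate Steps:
o(J, I) = 3 (o(J, I) = -2 + 5 = 3)
N = 60 (N = 5*12 = 60)
r = -1605/11 (r = -3 + (60*(-82 - 49))/55 = -3 + (60*(-131))*(1/55) = -3 - 7860*1/55 = -3 - 1572/11 = -1605/11 ≈ -145.91)
-58180/r = -58180/(-1605/11) = -58180*(-11/1605) = 127996/321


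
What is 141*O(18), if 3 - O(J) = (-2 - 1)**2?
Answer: -846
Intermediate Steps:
O(J) = -6 (O(J) = 3 - (-2 - 1)**2 = 3 - 1*(-3)**2 = 3 - 1*9 = 3 - 9 = -6)
141*O(18) = 141*(-6) = -846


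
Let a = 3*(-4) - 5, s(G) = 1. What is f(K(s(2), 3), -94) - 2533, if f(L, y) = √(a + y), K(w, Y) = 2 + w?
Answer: -2533 + I*√111 ≈ -2533.0 + 10.536*I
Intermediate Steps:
a = -17 (a = -12 - 5 = -17)
f(L, y) = √(-17 + y)
f(K(s(2), 3), -94) - 2533 = √(-17 - 94) - 2533 = √(-111) - 2533 = I*√111 - 2533 = -2533 + I*√111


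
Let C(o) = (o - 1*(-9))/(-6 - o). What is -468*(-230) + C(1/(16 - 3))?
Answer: 8503442/79 ≈ 1.0764e+5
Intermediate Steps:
C(o) = (9 + o)/(-6 - o) (C(o) = (o + 9)/(-6 - o) = (9 + o)/(-6 - o))
-468*(-230) + C(1/(16 - 3)) = -468*(-230) + (-9 - 1/(16 - 3))/(6 + 1/(16 - 3)) = 107640 + (-9 - 1/13)/(6 + 1/13) = 107640 + (-9 - 1*1/13)/(6 + 1/13) = 107640 + (-9 - 1/13)/(79/13) = 107640 + (13/79)*(-118/13) = 107640 - 118/79 = 8503442/79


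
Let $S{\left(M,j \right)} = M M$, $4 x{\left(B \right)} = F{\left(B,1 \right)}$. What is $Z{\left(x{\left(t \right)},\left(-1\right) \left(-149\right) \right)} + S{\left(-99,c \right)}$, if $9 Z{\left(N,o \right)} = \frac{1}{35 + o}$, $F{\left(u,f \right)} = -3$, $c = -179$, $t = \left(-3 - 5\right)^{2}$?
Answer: $\frac{16230457}{1656} \approx 9801.0$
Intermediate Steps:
$t = 64$ ($t = \left(-8\right)^{2} = 64$)
$x{\left(B \right)} = - \frac{3}{4}$ ($x{\left(B \right)} = \frac{1}{4} \left(-3\right) = - \frac{3}{4}$)
$S{\left(M,j \right)} = M^{2}$
$Z{\left(N,o \right)} = \frac{1}{9 \left(35 + o\right)}$
$Z{\left(x{\left(t \right)},\left(-1\right) \left(-149\right) \right)} + S{\left(-99,c \right)} = \frac{1}{9 \left(35 - -149\right)} + \left(-99\right)^{2} = \frac{1}{9 \left(35 + 149\right)} + 9801 = \frac{1}{9 \cdot 184} + 9801 = \frac{1}{9} \cdot \frac{1}{184} + 9801 = \frac{1}{1656} + 9801 = \frac{16230457}{1656}$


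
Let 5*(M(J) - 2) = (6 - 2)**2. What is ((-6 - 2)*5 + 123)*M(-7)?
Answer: 2158/5 ≈ 431.60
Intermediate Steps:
M(J) = 26/5 (M(J) = 2 + (6 - 2)**2/5 = 2 + (1/5)*4**2 = 2 + (1/5)*16 = 2 + 16/5 = 26/5)
((-6 - 2)*5 + 123)*M(-7) = ((-6 - 2)*5 + 123)*(26/5) = (-8*5 + 123)*(26/5) = (-40 + 123)*(26/5) = 83*(26/5) = 2158/5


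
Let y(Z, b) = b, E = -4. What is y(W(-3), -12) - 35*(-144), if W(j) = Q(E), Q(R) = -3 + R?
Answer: 5028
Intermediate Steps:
W(j) = -7 (W(j) = -3 - 4 = -7)
y(W(-3), -12) - 35*(-144) = -12 - 35*(-144) = -12 + 5040 = 5028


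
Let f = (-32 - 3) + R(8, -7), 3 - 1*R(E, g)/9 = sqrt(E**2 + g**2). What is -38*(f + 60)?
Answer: -1976 + 342*sqrt(113) ≈ 1659.5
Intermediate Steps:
R(E, g) = 27 - 9*sqrt(E**2 + g**2)
f = -8 - 9*sqrt(113) (f = (-32 - 3) + (27 - 9*sqrt(8**2 + (-7)**2)) = -35 + (27 - 9*sqrt(64 + 49)) = -35 + (27 - 9*sqrt(113)) = -8 - 9*sqrt(113) ≈ -103.67)
-38*(f + 60) = -38*((-8 - 9*sqrt(113)) + 60) = -38*(52 - 9*sqrt(113)) = -1976 + 342*sqrt(113)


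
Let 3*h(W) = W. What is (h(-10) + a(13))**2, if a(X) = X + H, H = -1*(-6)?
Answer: 2209/9 ≈ 245.44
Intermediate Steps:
H = 6
a(X) = 6 + X (a(X) = X + 6 = 6 + X)
h(W) = W/3
(h(-10) + a(13))**2 = ((1/3)*(-10) + (6 + 13))**2 = (-10/3 + 19)**2 = (47/3)**2 = 2209/9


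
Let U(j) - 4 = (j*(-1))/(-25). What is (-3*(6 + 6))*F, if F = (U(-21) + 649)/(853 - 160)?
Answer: -65216/1925 ≈ -33.878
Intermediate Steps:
U(j) = 4 + j/25 (U(j) = 4 + (j*(-1))/(-25) = 4 - j*(-1/25) = 4 + j/25)
F = 16304/17325 (F = ((4 + (1/25)*(-21)) + 649)/(853 - 160) = ((4 - 21/25) + 649)/693 = (79/25 + 649)*(1/693) = (16304/25)*(1/693) = 16304/17325 ≈ 0.94107)
(-3*(6 + 6))*F = -3*(6 + 6)*(16304/17325) = -3*12*(16304/17325) = -36*16304/17325 = -65216/1925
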